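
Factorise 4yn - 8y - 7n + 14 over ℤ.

(4y - 7)(n - 2)

Group as (4yn - 8y) + (-7n + 14) = 4y(n - 2) - 7(n - 2).
Both groups share the factor (n - 2).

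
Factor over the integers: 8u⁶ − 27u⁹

−u⁶(3u − 2)(9u² + 6u + 4)

Every term has a factor of u⁶; factoring it out leaves −27u³ + 8.
Recognize a difference of cubes with the parts 2 and 3u.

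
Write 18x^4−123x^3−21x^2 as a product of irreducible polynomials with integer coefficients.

Pull out the common factor 3x^2, then factor the remaining trinomial.

3x^2(6x+1)(x−7)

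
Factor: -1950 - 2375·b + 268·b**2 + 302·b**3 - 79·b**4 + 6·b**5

By the rational root theorem, b = -5/6 is a root, so (6·b + 5) divides it; the quotient is b**4 - 14·b**3 + 62·b**2 - 7·b - 390.
Next, b = -2 is a root, so (b + 2) divides it; the quotient is b**3 - 16·b**2 + 94·b - 195.
Then b = 5 is a root, giving the factor (b - 5) and quotient b**2 - 11·b + 39.
The quadratic b**2 - 11·b + 39 has discriminant -35 < 0 and is irreducible over ℤ.

(6·b + 5)·(b + 2)·(b - 5)·(b**2 - 11·b + 39)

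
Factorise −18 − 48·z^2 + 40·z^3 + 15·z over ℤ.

Group as (40·z^3 + 15·z) + (−48·z^2 − 18) = 5·z·(8·z^2 + 3) − 6·(8·z^2 + 3).
Both groups share the factor (8·z^2 + 3).

(5·z − 6)·(8·z^2 + 3)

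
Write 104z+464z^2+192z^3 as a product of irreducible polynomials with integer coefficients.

8z(4z+1)(6z+13)

Pull out the common factor 8z, then factor the remaining trinomial.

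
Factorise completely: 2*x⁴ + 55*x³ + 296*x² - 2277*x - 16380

(2*x - 13)*(x + 12)*(x + 15)*(x + 7)

Among the possible rational roots, x = -7 is a root, so (x + 7) is a factor; dividing leaves 2*x³ + 41*x² + 9*x - 2340.
Continuing, x = -12 is a root, so (x + 12) divides it; the quotient is 2*x² + 17*x - 195.
The remaining quadratic factors as (2*x - 13)(x + 15).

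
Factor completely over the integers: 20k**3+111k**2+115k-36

By the rational root theorem, k = -4 is a root, so (k+4) is a factor; dividing leaves 20k**2+31k-9.
The remaining quadratic factors as (4k-1)(5k+9).

(4k-1)(5k+9)(k+4)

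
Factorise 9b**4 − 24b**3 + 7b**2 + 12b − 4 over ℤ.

Trying the rational-root candidates, b = 2 is a root, so (b − 2) is a factor; dividing leaves 9b**3 − 6b**2 − 5b + 2.
Next, b = −2/3 is a root, so (3b + 2) is a factor; dividing leaves 3b**2 − 4b + 1.
The remaining quadratic factors as (b − 1)(3b − 1).

(3b + 2)(3b − 1)(b − 1)(b − 2)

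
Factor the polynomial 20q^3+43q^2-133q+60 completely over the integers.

(4q-5)(5q-3)(q+4)

By the rational root theorem, q = 3/5 is a root, giving the factor (5q-3) and quotient 4q^2+11q-20.
The remaining quadratic factors as (4q-5)(q+4).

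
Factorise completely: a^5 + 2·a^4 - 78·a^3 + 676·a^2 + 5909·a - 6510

(a + 10)·(a + 7)·(a - 1)·(a^2 - 14·a + 93)

Trying the rational-root candidates, a = -10 is a root, so (a + 10) is a factor; dividing leaves a^4 - 8·a^3 + 2·a^2 + 656·a - 651.
Then a = -7 is a root, giving the factor (a + 7) and quotient a^3 - 15·a^2 + 107·a - 93.
Next, a = 1 is a root, giving the factor (a - 1) and quotient a^2 - 14·a + 93.
The quadratic a^2 - 14·a + 93 has discriminant -176 < 0 and is irreducible over ℤ.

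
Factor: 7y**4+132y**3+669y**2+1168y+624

(7y+13)(y+1)(y+12)(y+4)

By the rational root theorem, y = -13/7 is a root, so (7y+13) divides it; the quotient is y**3+17y**2+64y+48.
Continuing, y = -12 is a root, so (y+12) is a factor; dividing leaves y**2+5y+4.
The remaining quadratic factors as (y+4)(y+1).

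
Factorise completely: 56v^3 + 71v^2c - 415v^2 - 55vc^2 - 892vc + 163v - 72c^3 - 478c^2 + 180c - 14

(v - c - 7)(7v + 8c - 2)(8v + 9c - 1)

Group: v(56v^2 + 127vc - 23v + 72c^2 - 26c + 2) + (-c - 7)(56v^2 + 127vc - 23v + 72c^2 - 26c + 2); both groups contain (56v^2 + 127vc - 23v + 72c^2 - 26c + 2), so (v - c - 7) is a factor with cofactor 56v^2 + 127vc - 23v + 72c^2 - 26c + 2.
The cofactor groups again: 56v^2 + 127vc - 23v + 72c^2 - 26c + 2 = 7v(8v + 9c - 1) + (8c - 2)(8v + 9c - 1); both groups contain (8v + 9c - 1), giving (7v + 8c - 2)(8v + 9c - 1).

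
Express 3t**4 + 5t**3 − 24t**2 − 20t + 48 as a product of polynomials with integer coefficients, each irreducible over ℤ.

(3t − 4)(t + 2)(t + 3)(t − 2)

Among the possible rational roots, t = 2 is a root, giving the factor (t − 2) and quotient 3t**3 + 11t**2 − 2t − 24.
Continuing, t = −3 is a root, so (t + 3) divides it; the quotient is 3t**2 + 2t − 8.
The remaining quadratic factors as (3t − 4)(t + 2).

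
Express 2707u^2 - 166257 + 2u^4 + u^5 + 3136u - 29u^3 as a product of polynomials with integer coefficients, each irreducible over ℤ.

(u + 13)(u + 9)(u - 7)(u^2 - 13u + 203)

Among the possible rational roots, u = -9 is a root, so (u + 9) divides it; the quotient is u^4 - 7u^3 + 34u^2 + 2401u - 18473.
Then u = 7 is a root, so (u - 7) divides it; the quotient is u^3 + 34u + 2639.
Then u = -13 is a root, so (u + 13) is a factor; dividing leaves u^2 - 13u + 203.
The quadratic u^2 - 13u + 203 has discriminant -643 < 0 and is irreducible over ℤ.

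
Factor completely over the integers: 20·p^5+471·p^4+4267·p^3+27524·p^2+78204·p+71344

Among the possible rational roots, p = −14 is a root, so (p+14) divides it; the quotient is 20·p^4+191·p^3+1593·p^2+5222·p+5096.
Then p = −14/5 is a root, so (5·p+14) is a factor; dividing leaves 4·p^3+27·p^2+243·p+364.
Then p = −7/4 is a root, so (4·p+7) divides it; the quotient is p^2+5·p+52.
The quadratic p^2+5·p+52 has discriminant −183 < 0 and is irreducible over ℤ.

(4·p+7)·(5·p+14)·(p+14)·(p^2+5·p+52)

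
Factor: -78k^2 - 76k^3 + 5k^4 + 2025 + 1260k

Among the possible rational roots, k = -9/5 is a root, giving the factor (5k + 9) and quotient k^3 - 17k^2 + 15k + 225.
Then k = -3 is a root, so (k + 3) divides it; the quotient is k^2 - 20k + 75.
The remaining quadratic factors as (k - 5)(k - 15).

(5k + 9)(k + 3)(k - 15)(k - 5)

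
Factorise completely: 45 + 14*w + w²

(w + 5)*(w + 9)

Two integers with product 45 and sum 14 are 9 and 5.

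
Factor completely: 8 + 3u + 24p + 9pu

(3p + 1)(3u + 8)

Group as (9pu + 24p) + (3u + 8) = 3p(3u + 8) + (3u + 8).
Both groups share the factor (3u + 8).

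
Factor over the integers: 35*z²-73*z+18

Need a pair with product 35·18 = 630 and sum -73: that's -10 and -63.
Split the middle term: 35*z²-10*z - 63*z+18 = 5*z*(7*z-2) - 9*(7*z-2).

(5*z-9)*(7*z-2)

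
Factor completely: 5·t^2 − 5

5·(t + 1)·(t − 1)

Every term has a factor of 5. Then t^2 − 1 = (t)² − (1)².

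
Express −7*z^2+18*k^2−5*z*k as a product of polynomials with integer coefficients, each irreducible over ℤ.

−(7*z−9*k)*(z+2*k)

Group: −z*(7*z−9*k) − 2*k*(7*z−9*k); both groups contain (7*z−9*k).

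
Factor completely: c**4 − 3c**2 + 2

Substitute u = c**2 to get a quadratic in u, then factor.
c**2 − 1 is a difference of squares.
c**2 − 2 is irreducible over ℤ (2 is not a perfect square).

(c + 1)(c − 1)(c**2 − 2)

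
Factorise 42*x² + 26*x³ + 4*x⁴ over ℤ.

Pull out the common factor 2*x², then factor the remaining trinomial.

2*x²*(2*x + 7)*(x + 3)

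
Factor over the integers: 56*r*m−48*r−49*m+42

Group as (56*r*m−48*r) + (−49*m+42) = 8*r*(7*m−6) − 7*(7*m−6).
Both groups share the factor (7*m−6).

(7*m−6)*(8*r−7)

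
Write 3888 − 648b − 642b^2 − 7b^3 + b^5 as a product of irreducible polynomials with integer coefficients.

(b + 3)(b − 2)(b − 9)(b^2 + 8b + 72)

Among the possible rational roots, b = −3 is a root, giving the factor (b + 3) and quotient b^4 − 3b^3 + 2b^2 − 648b + 1296.
Then b = 9 is a root, so (b − 9) divides it; the quotient is b^3 + 6b^2 + 56b − 144.
Continuing, b = 2 is a root, so (b − 2) is a factor; dividing leaves b^2 + 8b + 72.
The quadratic b^2 + 8b + 72 has discriminant −224 < 0 and is irreducible over ℤ.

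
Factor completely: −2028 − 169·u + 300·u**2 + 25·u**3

(5·u + 13)·(5·u − 13)·(u + 12)

By the rational root theorem, u = 13/5 is a root, so (5·u − 13) divides it; the quotient is 5·u**2 + 73·u + 156.
The remaining quadratic factors as (u + 12)(5·u + 13).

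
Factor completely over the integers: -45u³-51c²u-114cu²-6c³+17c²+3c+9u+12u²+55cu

-(6c+3u+1)(c+3u)(c+5u-3)

Group: 6c(-c²-8cu+3c-15u²+9u) + (3u+1)(-c²-8cu+3c-15u²+9u); both groups contain (-c²-8cu+3c-15u²+9u), so (6c+3u+1) is a factor with cofactor -c²-8cu+3c-15u²+9u.
The cofactor groups again: -c²-8cu+3c-15u²+9u = -c(c+5u-3) - 3u(c+5u-3); both groups contain (c+5u-3), giving -(c+3u)(c+5u-3).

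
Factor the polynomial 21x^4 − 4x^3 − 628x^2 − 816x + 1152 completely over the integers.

(3x + 8)(7x − 6)(x + 4)(x − 6)

Trying the rational-root candidates, x = 6 is a root, so (x − 6) is a factor; dividing leaves 21x^3 + 122x^2 + 104x − 192.
Then x = −4 is a root, so (x + 4) is a factor; dividing leaves 21x^2 + 38x − 48.
The remaining quadratic factors as (3x + 8)(7x − 6).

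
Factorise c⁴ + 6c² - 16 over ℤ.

(c² + 8)(c² - 2)

Substitute u = c² to get a quadratic in u, then factor.
c² + 8 is irreducible over ℤ (always positive, so no real roots).
c² - 2 is irreducible over ℤ (2 is not a perfect square).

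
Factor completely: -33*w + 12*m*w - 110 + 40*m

Group as (12*m*w + 40*m) + (-33*w - 110) = 4*m*(3*w + 10) - 11*(3*w + 10).
Both groups share the factor (3*w + 10).

(3*w + 10)*(4*m - 11)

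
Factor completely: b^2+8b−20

(b+10)(b−2)

Two integers with product −20 and sum 8 are −2 and 10.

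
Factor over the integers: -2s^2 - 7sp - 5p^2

-(2s + 5p)(s + p)

Group: -s(2s + 5p) - p(2s + 5p); both groups contain (2s + 5p).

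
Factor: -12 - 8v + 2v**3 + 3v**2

Testing divisors of the constant over divisors of the leading coefficient, v = -2 is a root, so (v + 2) is a factor; dividing leaves 2v**2 - v - 6.
The remaining quadratic factors as (v - 2)(2v + 3).

(2v + 3)(v + 2)(v - 2)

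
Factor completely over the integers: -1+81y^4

(3y+1)(3y-1)(9y^2+1)

Write as (9y^2)² − (1)², then factor 9y^2-1 once more.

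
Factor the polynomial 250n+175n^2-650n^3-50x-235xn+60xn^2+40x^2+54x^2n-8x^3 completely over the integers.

-(2x-10n-5)(x-5n)(4x+13n-10)

Group: 2x(-4x^2+7xn+10x+65n^2-50n) + (-10n-5)(-4x^2+7xn+10x+65n^2-50n); both groups contain (-4x^2+7xn+10x+65n^2-50n), so (2x-10n-5) is a factor with cofactor -4x^2+7xn+10x+65n^2-50n.
The cofactor groups again: -4x^2+7xn+10x+65n^2-50n = -x(4x+13n-10) + 5n(4x+13n-10); both groups contain (4x+13n-10), giving -(x-5n)(4x+13n-10).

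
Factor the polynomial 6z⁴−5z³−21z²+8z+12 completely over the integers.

(2z+3)(3z+2)(z−1)(z−2)

Among the possible rational roots, z = 2 is a root, giving the factor (z−2) and quotient 6z³+7z²−7z−6.
Then z = 1 is a root, giving the factor (z−1) and quotient 6z²+13z+6.
The remaining quadratic factors as (2z+3)(3z+2).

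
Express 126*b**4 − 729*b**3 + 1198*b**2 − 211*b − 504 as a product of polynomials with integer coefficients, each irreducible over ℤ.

(2*b + 1)*(3*b − 7)*(3*b − 8)*(7*b − 9)

Trying the rational-root candidates, b = 8/3 is a root, so (3*b − 8) is a factor; dividing leaves 42*b**3 − 131*b**2 + 50*b + 63.
Then b = 7/3 is a root, so (3*b − 7) is a factor; dividing leaves 14*b**2 − 11*b − 9.
The remaining quadratic factors as (2*b + 1)(7*b − 9).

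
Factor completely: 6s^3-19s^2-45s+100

By the rational root theorem, s = 5/3 is a root, giving the factor (3s-5) and quotient 2s^2-3s-20.
The remaining quadratic factors as (2s+5)(s-4).

(2s+5)(3s-5)(s-4)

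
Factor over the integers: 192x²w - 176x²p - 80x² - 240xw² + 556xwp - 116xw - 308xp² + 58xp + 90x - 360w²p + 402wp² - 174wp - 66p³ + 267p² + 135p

(12w - 11p - 5)(8x - 10w + 2p - 9)(2x + 3p)

Group: 8x(24xw - 22xp - 10x + 36wp - 33p² - 15p) + (-10w + 2p - 9)(24xw - 22xp - 10x + 36wp - 33p² - 15p); both groups contain (24xw - 22xp - 10x + 36wp - 33p² - 15p), so (8x - 10w + 2p - 9) is a factor with cofactor 24xw - 22xp - 10x + 36wp - 33p² - 15p.
The cofactor groups again: 24xw - 22xp - 10x + 36wp - 33p² - 15p = 12w(2x + 3p) + (-11p - 5)(2x + 3p); both groups contain (2x + 3p), giving (12w - 11p - 5)(2x + 3p).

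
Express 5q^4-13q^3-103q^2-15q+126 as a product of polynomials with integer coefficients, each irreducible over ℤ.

By the rational root theorem, q = -3 is a root, so (q+3) divides it; the quotient is 5q^3-28q^2-19q+42.
Then q = 6 is a root, so (q-6) divides it; the quotient is 5q^2+2q-7.
The remaining quadratic factors as (q-1)(5q+7).

(5q+7)(q+3)(q-1)(q-6)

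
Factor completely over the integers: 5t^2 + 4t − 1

Need a pair with product 5·(−1) = −5 and sum 4: that's −1 and 5.
Split the middle term: 5t^2 − t + 5t − 1 = t(5t − 1) + (5t − 1).

(5t − 1)(t + 1)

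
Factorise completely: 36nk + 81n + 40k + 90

(4k + 9)(9n + 10)

Group as (36nk + 81n) + (40k + 90) = 9n(4k + 9) + 10(4k + 9).
Both groups share the factor (4k + 9).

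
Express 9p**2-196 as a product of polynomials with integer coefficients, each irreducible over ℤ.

(3p+14)(3p-14)

Need a pair with product 9·(-196) = -1764 and sum 0: that's 42 and -42.
Split the middle term: 9p**2+42p - 42p-196 = 3p(3p+14) - 14(3p+14).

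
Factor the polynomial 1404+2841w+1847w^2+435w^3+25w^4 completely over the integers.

(5w+13)(5w+9)(w+1)(w+12)

By the rational root theorem, w = -9/5 is a root, giving the factor (5w+9) and quotient 5w^3+78w^2+229w+156.
Next, w = -13/5 is a root, so (5w+13) divides it; the quotient is w^2+13w+12.
The remaining quadratic factors as (w+12)(w+1).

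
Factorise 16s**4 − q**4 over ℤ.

Write as (4s**2)² − (q**2)², then factor 4s**2 − q**2 once more.

(2s − q)(2s + q)(4s**2 + q**2)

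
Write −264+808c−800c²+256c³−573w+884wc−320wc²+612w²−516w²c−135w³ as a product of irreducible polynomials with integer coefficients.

−(9w−4c+3)(3w+8c−8)(5w+8c−11)

Group: 5w(−27w²−60wc+63w+32c²−56c+24) + (8c−11)(−27w²−60wc+63w+32c²−56c+24); both groups contain (−27w²−60wc+63w+32c²−56c+24), so (5w+8c−11) is a factor with cofactor −27w²−60wc+63w+32c²−56c+24.
The cofactor groups again: −27w²−60wc+63w+32c²−56c+24 = −9w(3w+8c−8) + (4c−3)(3w+8c−8); both groups contain (3w+8c−8), giving −(9w−4c+3)(3w+8c−8).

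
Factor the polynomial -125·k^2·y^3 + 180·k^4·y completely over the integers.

5·k^2·y·(6·k + 5·y)·(6·k - 5·y)

Pull out the common factor 5·k^2·y; 36·k^2 - 25·y^2 is a difference of squares.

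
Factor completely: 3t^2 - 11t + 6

Need a pair with product 3·6 = 18 and sum -11: that's -9 and -2.
Split the middle term: 3t^2 - 9t - 2t + 6 = 3t(t - 3) - 2(t - 3).

(3t - 2)(t - 3)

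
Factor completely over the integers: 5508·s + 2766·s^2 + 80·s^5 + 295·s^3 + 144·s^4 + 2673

Trying the rational-root candidates, s = −9/5 is a root, so (5·s + 9) divides it; the quotient is 16·s^4 + 59·s^2 + 447·s + 297.
Next, s = −9/4 is a root, so (4·s + 9) divides it; the quotient is 4·s^3 − 9·s^2 + 35·s + 33.
Then s = −3/4 is a root, giving the factor (4·s + 3) and quotient s^2 − 3·s + 11.
The quadratic s^2 − 3·s + 11 has discriminant −35 < 0 and is irreducible over ℤ.

(4·s + 3)·(4·s + 9)·(5·s + 9)·(s^2 − 3·s + 11)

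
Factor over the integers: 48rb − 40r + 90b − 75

(6b − 5)(8r + 15)

Group as (48rb − 40r) + (90b − 75) = 8r(6b − 5) + 15(6b − 5).
Both groups share the factor (6b − 5).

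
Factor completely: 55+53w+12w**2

(3w+5)(4w+11)

Need a pair with product 12·55 = 660 and sum 53: that's 33 and 20.
Split the middle term: 12w**2+33w + 20w+55 = 3w(4w+11) + 5(4w+11).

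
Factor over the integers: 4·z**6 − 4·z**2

Every term has a factor of 4·z**2; factoring it out leaves z**4 − 1.
Recognize a difference of squares with the parts z**2 and 1.
z**2 − 1 is again a difference of squares: (z − 1)·(z + 1).

4·z**2·(z + 1)·(z − 1)·(z**2 + 1)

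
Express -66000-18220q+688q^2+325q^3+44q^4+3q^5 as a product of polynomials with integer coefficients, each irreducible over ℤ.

(3q+11)(q+10)(q-6)(q^2+7q+100)

Testing divisors of the constant over divisors of the leading coefficient, q = -10 is a root, so (q+10) divides it; the quotient is 3q^4+14q^3+185q^2-1162q-6600.
Continuing, q = 6 is a root, so (q-6) is a factor; dividing leaves 3q^3+32q^2+377q+1100.
Then q = -11/3 is a root, so (3q+11) divides it; the quotient is q^2+7q+100.
The quadratic q^2+7q+100 has discriminant -351 < 0 and is irreducible over ℤ.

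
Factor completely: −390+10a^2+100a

10(a+13)(a−3)

Pull out the common factor 10, then factor the remaining trinomial.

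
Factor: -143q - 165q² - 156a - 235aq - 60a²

Group: -5a(12a + 11q) + (-15q - 13)(12a + 11q); both groups contain (12a + 11q).

-(12a + 11q)(5a + 15q + 13)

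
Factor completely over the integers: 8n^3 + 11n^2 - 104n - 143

(8n + 11)(n^2 - 13)

Group as (8n^3 - 104n) + (11n^2 - 143) = 8n(n^2 - 13) + 11(n^2 - 13).
Both groups share the factor (n^2 - 13).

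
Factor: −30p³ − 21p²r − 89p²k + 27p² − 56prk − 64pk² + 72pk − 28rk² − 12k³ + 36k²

Group: p(−30p² − 21pr − 29pk + 27p − 14rk − 6k² + 18k) + 2k(−30p² − 21pr − 29pk + 27p − 14rk − 6k² + 18k); both groups contain (−30p² − 21pr − 29pk + 27p − 14rk − 6k² + 18k), so (p + 2k) is a factor with cofactor −30p² − 21pr − 29pk + 27p − 14rk − 6k² + 18k.
The cofactor groups again: −30p² − 21pr − 29pk + 27p − 14rk − 6k² + 18k = −10p(3p + 2k) + (−7r − 3k + 9)(3p + 2k); both groups contain (3p + 2k), giving −(10p + 7r + 3k − 9)(3p + 2k).

−(3p + 2k)(p + 2k)(10p + 7r + 3k − 9)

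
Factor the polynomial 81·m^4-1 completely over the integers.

Write as (9·m^2)² − (1)², then factor 9·m^2-1 once more.

(3·m+1)·(3·m-1)·(9·m^2+1)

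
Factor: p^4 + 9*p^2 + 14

Substitute u = p^2 to get a quadratic in u, then factor.
p^2 + 7 is irreducible over ℤ (always positive, so no real roots).
p^2 + 2 is irreducible over ℤ (always positive, so no real roots).

(p^2 + 2)*(p^2 + 7)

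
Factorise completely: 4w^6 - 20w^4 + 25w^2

w^2(2w^2 - 5)^2

Pull out the common factor w^2, leaving 4w^4 - 20w^2 + 25.
Recognize a perfect-square trinomial with the parts 5 and 2w^2.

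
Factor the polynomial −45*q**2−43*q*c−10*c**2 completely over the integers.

−(5*q+2*c)*(9*q+5*c)

Group: −5*q*(9*q+5*c) − 2*c*(9*q+5*c); both groups contain (9*q+5*c).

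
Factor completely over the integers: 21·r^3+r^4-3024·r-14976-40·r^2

Trying the rational-root candidates, r = -8 is a root, so (r+8) divides it; the quotient is r^3+13·r^2-144·r-1872.
Continuing, r = -13 is a root, giving the factor (r+13) and quotient r^2-144.
The remaining quadratic factors as (r-12)(r+12).

(r+12)·(r+13)·(r+8)·(r-12)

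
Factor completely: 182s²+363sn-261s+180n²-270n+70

(13s+12n-14)(14s+15n-5)

Group: 14s(13s+12n-14) + (15n-5)(13s+12n-14); both groups contain (13s+12n-14).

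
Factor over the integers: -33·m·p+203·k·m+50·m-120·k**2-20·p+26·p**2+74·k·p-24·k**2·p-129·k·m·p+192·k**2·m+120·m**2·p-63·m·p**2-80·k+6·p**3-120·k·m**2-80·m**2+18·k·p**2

Group: 3·k·(64·k·m-8·k·p-40·k-40·m**2+21·m·p+25·m-2·p**2-10·p) + (-3·p+2)·(64·k·m-8·k·p-40·k-40·m**2+21·m·p+25·m-2·p**2-10·p); both groups contain (64·k·m-8·k·p-40·k-40·m**2+21·m·p+25·m-2·p**2-10·p), so (3·k-3·p+2) is a factor with cofactor 64·k·m-8·k·p-40·k-40·m**2+21·m·p+25·m-2·p**2-10·p.
The cofactor groups again: 64·k·m-8·k·p-40·k-40·m**2+21·m·p+25·m-2·p**2-10·p = 8·m·(8·k-5·m+2·p) + (-p-5)·(8·k-5·m+2·p); both groups contain (8·k-5·m+2·p), giving (8·m-p-5)·(8·k-5·m+2·p).

(3·k-3·p+2)·(8·k-5·m+2·p)·(8·m-p-5)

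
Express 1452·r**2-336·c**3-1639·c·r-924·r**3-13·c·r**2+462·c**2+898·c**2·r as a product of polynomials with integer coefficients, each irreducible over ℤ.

-(6·c-11·r)·(7·c-12·r)·(8·c+7·r-11)

Group: 6·c·(-56·c**2+47·c·r+77·c+84·r**2-132·r) - 11·r·(-56·c**2+47·c·r+77·c+84·r**2-132·r); both groups contain (-56·c**2+47·c·r+77·c+84·r**2-132·r), so (6·c-11·r) is a factor with cofactor -56·c**2+47·c·r+77·c+84·r**2-132·r.
The cofactor groups again: -56·c**2+47·c·r+77·c+84·r**2-132·r = -8·c·(7·c-12·r) + (-7·r+11)·(7·c-12·r); both groups contain (7·c-12·r), giving -(8·c+7·r-11)·(7·c-12·r).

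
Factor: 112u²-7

Factor out 7, leaving 16u²-1, which is a difference of two squares.

7(4u+1)(4u-1)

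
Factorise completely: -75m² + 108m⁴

3m²(6m + 5)(6m - 5)

Factor out 3m², leaving 36m² - 25, which is a difference of two squares.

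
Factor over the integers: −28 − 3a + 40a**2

(5a + 4)(8a − 7)

Need a pair with product 40·(−28) = −1120 and sum −3: that's 32 and −35.
Split the middle term: 40a**2 + 32a − 35a − 28 = 8a(5a + 4) − 7(5a + 4).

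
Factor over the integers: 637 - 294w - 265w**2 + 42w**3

Testing divisors of the constant over divisors of the leading coefficient, w = 7 is a root, so (w - 7) is a factor; dividing leaves 42w**2 + 29w - 91.
The remaining quadratic factors as (6w - 7)(7w + 13).

(6w - 7)(7w + 13)(w - 7)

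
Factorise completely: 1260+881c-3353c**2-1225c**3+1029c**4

Testing divisors of the constant over divisors of the leading coefficient, c = 5/7 is a root, so (7c-5) divides it; the quotient is 147c**3-70c**2-529c-252.
Continuing, c = -4/7 is a root, giving the factor (7c+4) and quotient 21c**2-22c-63.
The remaining quadratic factors as (7c+9)(3c-7).

(3c-7)(7c+4)(7c+9)(7c-5)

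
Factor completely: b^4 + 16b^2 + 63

Substitute u = b^2 to get a quadratic in u, then factor.
b^2 + 9 is irreducible over ℤ (sum of squares).
b^2 + 7 is irreducible over ℤ (always positive, so no real roots).

(b^2 + 7)(b^2 + 9)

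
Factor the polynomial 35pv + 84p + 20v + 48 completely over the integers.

(5v + 12)(7p + 4)

Group as (35pv + 84p) + (20v + 48) = 7p(5v + 12) + 4(5v + 12).
Both groups share the factor (5v + 12).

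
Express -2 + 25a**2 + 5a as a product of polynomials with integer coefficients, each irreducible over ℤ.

(5a + 2)(5a - 1)

Need a pair with product 25·(-2) = -50 and sum 5: that's 10 and -5.
Split the middle term: 25a**2 + 10a - 5a - 2 = 5a(5a + 2) - (5a + 2).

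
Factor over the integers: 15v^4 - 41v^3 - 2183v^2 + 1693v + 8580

Among the possible rational roots, v = -5/3 is a root, so (3v + 5) divides it; the quotient is 5v^3 - 22v^2 - 691v + 1716.
Next, v = 13 is a root, so (v - 13) is a factor; dividing leaves 5v^2 + 43v - 132.
The remaining quadratic factors as (v + 11)(5v - 12).

(3v + 5)(5v - 12)(v + 11)(v - 13)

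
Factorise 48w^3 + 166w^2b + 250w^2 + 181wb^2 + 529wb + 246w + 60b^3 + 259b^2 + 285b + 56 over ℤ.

(2w + 3b + 8)(3w + 4b + 1)(8w + 5b + 7)

Group: 2w(24w^2 + 47wb + 29w + 20b^2 + 33b + 7) + (3b + 8)(24w^2 + 47wb + 29w + 20b^2 + 33b + 7); both groups contain (24w^2 + 47wb + 29w + 20b^2 + 33b + 7), so (2w + 3b + 8) is a factor with cofactor 24w^2 + 47wb + 29w + 20b^2 + 33b + 7.
The cofactor groups again: 24w^2 + 47wb + 29w + 20b^2 + 33b + 7 = 3w(8w + 5b + 7) + (4b + 1)(8w + 5b + 7); both groups contain (8w + 5b + 7), giving (3w + 4b + 1)(8w + 5b + 7).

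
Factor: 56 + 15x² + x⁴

(x² + 7)(x² + 8)

Substitute u = x² to get a quadratic in u, then factor.
x² + 7 is irreducible over ℤ (always positive, so no real roots).
x² + 8 is irreducible over ℤ (always positive, so no real roots).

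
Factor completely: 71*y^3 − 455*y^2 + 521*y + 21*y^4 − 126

(3*y − 1)*(7*y − 9)*(y + 7)*(y − 2)

By the rational root theorem, y = 2 is a root, so (y − 2) divides it; the quotient is 21*y^3 + 113*y^2 − 229*y + 63.
Then y = −7 is a root, so (y + 7) is a factor; dividing leaves 21*y^2 − 34*y + 9.
The remaining quadratic factors as (3*y − 1)(7*y − 9).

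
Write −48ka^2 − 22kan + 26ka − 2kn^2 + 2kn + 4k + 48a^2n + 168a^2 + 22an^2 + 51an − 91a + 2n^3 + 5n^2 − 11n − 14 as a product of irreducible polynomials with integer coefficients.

Group: 3a(−16ka − 2kn − 2k + 16an + 56a + 2n^2 + 9n + 7) + (n − 2)(−16ka − 2kn − 2k + 16an + 56a + 2n^2 + 9n + 7); both groups contain (−16ka − 2kn − 2k + 16an + 56a + 2n^2 + 9n + 7), so (3a + n − 2) is a factor with cofactor −16ka − 2kn − 2k + 16an + 56a + 2n^2 + 9n + 7.
The cofactor groups again: −16ka − 2kn − 2k + 16an + 56a + 2n^2 + 9n + 7 = −2k(8a + n + 1) + (2n + 7)(8a + n + 1); both groups contain (8a + n + 1), giving −(2k − 2n − 7)(8a + n + 1).

−(2k − 2n − 7)(3a + n − 2)(8a + n + 1)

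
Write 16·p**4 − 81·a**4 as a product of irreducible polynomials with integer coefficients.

(2·p − 3·a)·(2·p + 3·a)·(4·p**2 + 9·a**2)

Difference of squares twice: with A = 2·p and B = 3·a, A⁴ − B⁴ = (A² − B²)(A² + B²), and A² − B² factors again.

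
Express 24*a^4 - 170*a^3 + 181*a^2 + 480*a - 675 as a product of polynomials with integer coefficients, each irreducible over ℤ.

Trying the rational-root candidates, a = 3/2 is a root, so (2*a - 3) is a factor; dividing leaves 12*a^3 - 67*a^2 - 10*a + 225.
Next, a = 9/4 is a root, giving the factor (4*a - 9) and quotient 3*a^2 - 10*a - 25.
The remaining quadratic factors as (a - 5)(3*a + 5).

(2*a - 3)*(3*a + 5)*(4*a - 9)*(a - 5)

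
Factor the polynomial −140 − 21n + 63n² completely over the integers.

7(3n + 4)(3n − 5)

Pull out the common factor 7, then factor the remaining trinomial.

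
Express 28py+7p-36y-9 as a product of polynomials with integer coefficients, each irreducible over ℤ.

(4y+1)(7p-9)

Group as (28py+7p) + (-36y-9) = 7p(4y+1) - 9(4y+1).
Both groups share the factor (4y+1).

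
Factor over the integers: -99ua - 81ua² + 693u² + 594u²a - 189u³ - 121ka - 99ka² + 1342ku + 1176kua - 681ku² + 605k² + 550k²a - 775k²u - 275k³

Group: 5k(-55k² - 122ku + 11ka - 63u² + 9ua) + (3u - 9a - 11)(-55k² - 122ku + 11ka - 63u² + 9ua); both groups contain (-55k² - 122ku + 11ka - 63u² + 9ua), so (5k + 3u - 9a - 11) is a factor with cofactor -55k² - 122ku + 11ka - 63u² + 9ua.
The cofactor groups again: -55k² - 122ku + 11ka - 63u² + 9ua = -11k(5k + 7u - a) - 9u(5k + 7u - a); both groups contain (5k + 7u - a), giving -(11k + 9u)(5k + 7u - a).

-(5k + 3u - 9a - 11)(5k + 7u - a)(11k + 9u)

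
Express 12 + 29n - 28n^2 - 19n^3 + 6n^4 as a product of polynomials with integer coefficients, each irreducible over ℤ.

(2n + 3)(3n + 1)(n - 1)(n - 4)

Testing divisors of the constant over divisors of the leading coefficient, n = -3/2 is a root, giving the factor (2n + 3) and quotient 3n^3 - 14n^2 + 7n + 4.
Continuing, n = 1 is a root, so (n - 1) is a factor; dividing leaves 3n^2 - 11n - 4.
The remaining quadratic factors as (3n + 1)(n - 4).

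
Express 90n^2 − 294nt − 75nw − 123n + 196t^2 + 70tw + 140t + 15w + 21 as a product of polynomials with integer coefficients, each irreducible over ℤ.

(15n − 14t − 3)(6n − 14t − 5w − 7)

Group: 15n(6n − 14t − 5w − 7) + (−14t − 3)(6n − 14t − 5w − 7); both groups contain (6n − 14t − 5w − 7).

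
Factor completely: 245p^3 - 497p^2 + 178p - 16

(5p - 8)(7p - 1)(7p - 2)

Among the possible rational roots, p = 2/7 is a root, giving the factor (7p - 2) and quotient 35p^2 - 61p + 8.
The remaining quadratic factors as (5p - 8)(7p - 1).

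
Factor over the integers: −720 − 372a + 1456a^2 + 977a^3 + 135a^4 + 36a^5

Trying the rational-root candidates, a = −5/3 is a root, giving the factor (3a + 5) and quotient 12a^4 + 25a^3 + 284a^2 + 12a − 144.
Continuing, a = −3/4 is a root, so (4a + 3) divides it; the quotient is 3a^3 + 4a^2 + 68a − 48.
Then a = 2/3 is a root, so (3a − 2) is a factor; dividing leaves a^2 + 2a + 24.
The quadratic a^2 + 2a + 24 has discriminant −92 < 0 and is irreducible over ℤ.

(3a + 5)(3a − 2)(4a + 3)(a^2 + 2a + 24)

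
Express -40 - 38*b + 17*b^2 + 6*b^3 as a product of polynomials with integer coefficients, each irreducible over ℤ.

Trying the rational-root candidates, b = -5/6 is a root, so (6*b + 5) is a factor; dividing leaves b^2 + 2*b - 8.
The remaining quadratic factors as (b - 2)(b + 4).

(6*b + 5)*(b + 4)*(b - 2)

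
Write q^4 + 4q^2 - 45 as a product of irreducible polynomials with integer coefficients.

(q^2 + 9)(q^2 - 5)

Substitute u = q^2 to get a quadratic in u, then factor.
q^2 + 9 is irreducible over ℤ (sum of squares).
q^2 - 5 is irreducible over ℤ (5 is not a perfect square).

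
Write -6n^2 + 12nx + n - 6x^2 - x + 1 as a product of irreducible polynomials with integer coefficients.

Group: -3n(2n - 2x - 1) + (3x - 1)(2n - 2x - 1); both groups contain (2n - 2x - 1).

-(2n - 2x - 1)(3n - 3x + 1)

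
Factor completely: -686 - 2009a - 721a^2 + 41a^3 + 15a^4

(3a + 7)(5a + 2)(a + 7)(a - 7)

Among the possible rational roots, a = -2/5 is a root, so (5a + 2) is a factor; dividing leaves 3a^3 + 7a^2 - 147a - 343.
Continuing, a = -7 is a root, so (a + 7) divides it; the quotient is 3a^2 - 14a - 49.
The remaining quadratic factors as (3a + 7)(a - 7).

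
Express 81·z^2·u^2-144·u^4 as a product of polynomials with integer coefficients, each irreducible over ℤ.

Factor out 9·u^2, leaving 9·z^2-16·u^2, which is a difference of two squares.

9·u^2·(3·z-4·u)·(3·z+4·u)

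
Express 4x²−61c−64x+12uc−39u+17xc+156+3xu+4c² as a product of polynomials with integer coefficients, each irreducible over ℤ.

Group: x(4x+3u+c−12) + (4c−13)(4x+3u+c−12); both groups contain (4x+3u+c−12).

(x+4c−13)(4x+3u+c−12)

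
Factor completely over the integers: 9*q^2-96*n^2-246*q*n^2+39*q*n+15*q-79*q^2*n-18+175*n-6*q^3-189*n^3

Group: q*(-6*q^2-61*q*n-3*q-63*n^2-74*n+9) + (3*n-2)*(-6*q^2-61*q*n-3*q-63*n^2-74*n+9); both groups contain (-6*q^2-61*q*n-3*q-63*n^2-74*n+9), so (q+3*n-2) is a factor with cofactor -6*q^2-61*q*n-3*q-63*n^2-74*n+9.
The cofactor groups again: -6*q^2-61*q*n-3*q-63*n^2-74*n+9 = -q*(6*q+7*n+9) + (-9*n+1)*(6*q+7*n+9); both groups contain (6*q+7*n+9), giving -(q+9*n-1)*(6*q+7*n+9).

-(q+3*n-2)*(6*q+7*n+9)*(q+9*n-1)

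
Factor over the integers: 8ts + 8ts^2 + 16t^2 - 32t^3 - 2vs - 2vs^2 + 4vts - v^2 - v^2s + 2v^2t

Group: 2t(v^2 + 2vs - 16t^2 - 8ts) + (-s - 1)(v^2 + 2vs - 16t^2 - 8ts); both groups contain (v^2 + 2vs - 16t^2 - 8ts), so (2t - s - 1) is a factor with cofactor v^2 + 2vs - 16t^2 - 8ts.
The cofactor groups again: v^2 + 2vs - 16t^2 - 8ts = v(v + 4t + 2s) - 4t(v + 4t + 2s); both groups contain (v + 4t + 2s), giving (v - 4t)(v + 4t + 2s).

(v - 4t)(2t - s - 1)(v + 4t + 2s)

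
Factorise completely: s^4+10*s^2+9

Substitute u = s^2 to get a quadratic in u, then factor.
s^2+1 is irreducible over ℤ (sum of squares).
s^2+9 is irreducible over ℤ (sum of squares).

(s^2+1)*(s^2+9)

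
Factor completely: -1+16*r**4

Write as (4*r**2)² − (1)², then factor 4*r**2-1 once more.

(2*r+1)*(2*r-1)*(4*r**2+1)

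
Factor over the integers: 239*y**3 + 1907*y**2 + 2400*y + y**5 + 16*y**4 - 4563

(y + 3)*(y + 9)*(y - 1)*(y**2 + 5*y + 169)

Testing divisors of the constant over divisors of the leading coefficient, y = -3 is a root, giving the factor (y + 3) and quotient y**4 + 13*y**3 + 200*y**2 + 1307*y - 1521.
Continuing, y = 1 is a root, so (y - 1) divides it; the quotient is y**3 + 14*y**2 + 214*y + 1521.
Then y = -9 is a root, giving the factor (y + 9) and quotient y**2 + 5*y + 169.
The quadratic y**2 + 5*y + 169 has discriminant -651 < 0 and is irreducible over ℤ.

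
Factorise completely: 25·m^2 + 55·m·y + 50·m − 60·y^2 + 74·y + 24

(5·m + 15·y + 4)·(5·m − 4·y + 6)

Group: 5·m·(5·m − 4·y + 6) + (15·y + 4)·(5·m − 4·y + 6); both groups contain (5·m − 4·y + 6).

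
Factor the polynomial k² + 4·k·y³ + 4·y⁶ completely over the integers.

Recognize a perfect-square trinomial with the parts 2·y³ and k.

(k + 2·y³)²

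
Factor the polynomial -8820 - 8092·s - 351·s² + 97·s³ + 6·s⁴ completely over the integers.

Trying the rational-root candidates, s = 9 is a root, giving the factor (s - 9) and quotient 6·s³ + 151·s² + 1008·s + 980.
Continuing, s = -10 is a root, so (s + 10) divides it; the quotient is 6·s² + 91·s + 98.
The remaining quadratic factors as (6·s + 7)(s + 14).

(6·s + 7)·(s + 10)·(s + 14)·(s - 9)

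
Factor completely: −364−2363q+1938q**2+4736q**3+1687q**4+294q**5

Testing divisors of the constant over divisors of the leading coefficient, q = −1/7 is a root, so (7q+1) divides it; the quotient is 42q**4+235q**3+643q**2+185q−364.
Continuing, q = 4/7 is a root, giving the factor (7q−4) and quotient 6q**3+37q**2+113q+91.
Next, q = −7/6 is a root, giving the factor (6q+7) and quotient q**2+5q+13.
The quadratic q**2+5q+13 has discriminant −27 < 0 and is irreducible over ℤ.

(6q+7)(7q+1)(7q−4)(q**2+5q+13)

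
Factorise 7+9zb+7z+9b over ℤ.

Group as (9zb+7z) + (9b+7) = z(9b+7) + (9b+7).
Both groups share the factor (9b+7).

(9b+7)(z+1)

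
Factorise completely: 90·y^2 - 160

10·(3·y + 4)·(3·y - 4)

Factor out 10, leaving 9·y^2 - 16, which is a difference of two squares.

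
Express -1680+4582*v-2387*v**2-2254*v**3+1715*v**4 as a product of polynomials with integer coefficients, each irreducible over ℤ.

(5*v+7)*(7*v-5)*(7*v-6)*(7*v-8)

Testing divisors of the constant over divisors of the leading coefficient, v = 8/7 is a root, so (7*v-8) is a factor; dividing leaves 245*v**3-42*v**2-389*v+210.
Then v = -7/5 is a root, so (5*v+7) divides it; the quotient is 49*v**2-77*v+30.
The remaining quadratic factors as (7*v-6)(7*v-5).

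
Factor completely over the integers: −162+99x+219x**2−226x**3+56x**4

(2x−3)(4x+3)(7x−9)(x−2)

Trying the rational-root candidates, x = 9/7 is a root, so (7x−9) divides it; the quotient is 8x**3−22x**2+3x+18.
Then x = 3/2 is a root, giving the factor (2x−3) and quotient 4x**2−5x−6.
The remaining quadratic factors as (4x+3)(x−2).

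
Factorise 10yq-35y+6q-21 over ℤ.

Group as (10yq-35y) + (6q-21) = 5y(2q-7) + 3(2q-7).
Both groups share the factor (2q-7).

(2q-7)(5y+3)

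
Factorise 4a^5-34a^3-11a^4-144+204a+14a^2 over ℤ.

(4a-3)(a-2)(a-4)(a^2+4a+6)

By the rational root theorem, a = 3/4 is a root, giving the factor (4a-3) and quotient a^4-2a^3-10a^2-4a+48.
Next, a = 4 is a root, so (a-4) divides it; the quotient is a^3+2a^2-2a-12.
Continuing, a = 2 is a root, giving the factor (a-2) and quotient a^2+4a+6.
The quadratic a^2+4a+6 has discriminant -8 < 0 and is irreducible over ℤ.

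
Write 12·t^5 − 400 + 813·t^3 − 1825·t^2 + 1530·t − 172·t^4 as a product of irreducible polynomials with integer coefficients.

(2·t − 1)·(6·t − 5)·(t − 8)·(t^2 − 5·t + 10)

By the rational root theorem, t = 5/6 is a root, giving the factor (6·t − 5) and quotient 2·t^4 − 27·t^3 + 113·t^2 − 210·t + 80.
Next, t = 1/2 is a root, giving the factor (2·t − 1) and quotient t^3 − 13·t^2 + 50·t − 80.
Then t = 8 is a root, so (t − 8) is a factor; dividing leaves t^2 − 5·t + 10.
The quadratic t^2 − 5·t + 10 has discriminant −15 < 0 and is irreducible over ℤ.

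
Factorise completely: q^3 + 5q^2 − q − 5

Group as (q^3 − q) + (5q^2 − 5) = q(q^2 − 1) + 5(q^2 − 1).
Both groups share the factor (q^2 − 1).

(q + 1)(q + 5)(q − 1)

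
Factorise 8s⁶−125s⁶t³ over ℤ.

Every term has a factor of s⁶; factoring it out leaves −125t³+8.
Recognize a difference of cubes with the parts 2 and 5t.

−s⁶(5t−2)(25t²+10t+4)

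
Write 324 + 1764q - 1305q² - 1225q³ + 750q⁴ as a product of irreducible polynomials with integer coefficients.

Trying the rational-root candidates, q = -6/5 is a root, so (5q + 6) divides it; the quotient is 150q³ - 425q² + 249q + 54.
Next, q = 6/5 is a root, so (5q - 6) divides it; the quotient is 30q² - 49q - 9.
The remaining quadratic factors as (5q - 9)(6q + 1).

(5q + 6)(5q - 6)(5q - 9)(6q + 1)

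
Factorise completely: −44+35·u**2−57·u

Need a pair with product 35·(−44) = −1540 and sum −57: that's −77 and 20.
Split the middle term: 35·u**2−77·u + 20·u−44 = 7·u·(5·u−11) + 4·(5·u−11).

(5·u−11)·(7·u+4)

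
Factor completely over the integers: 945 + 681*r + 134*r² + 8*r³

Among the possible rational roots, r = -15/2 is a root, so (2*r + 15) divides it; the quotient is 4*r² + 37*r + 63.
The remaining quadratic factors as (r + 7)(4*r + 9).

(2*r + 15)*(4*r + 9)*(r + 7)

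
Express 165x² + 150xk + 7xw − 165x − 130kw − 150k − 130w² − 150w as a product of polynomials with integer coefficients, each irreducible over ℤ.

Group: 15x(11x + 10k + 10w) + (−13w − 15)(11x + 10k + 10w); both groups contain (11x + 10k + 10w).

(15x − 13w − 15)(11x + 10k + 10w)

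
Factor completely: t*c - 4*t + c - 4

Group as (t*c - 4*t) + (c - 4) = t*(c - 4) + (c - 4).
Both groups share the factor (c - 4).

(c - 4)*(t + 1)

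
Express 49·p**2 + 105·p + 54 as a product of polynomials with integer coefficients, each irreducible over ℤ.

(7·p + 6)·(7·p + 9)

Need a pair with product 49·54 = 2646 and sum 105: that's 63 and 42.
Split the middle term: 49·p**2 + 63·p + 42·p + 54 = 7·p·(7·p + 9) + 6·(7·p + 9).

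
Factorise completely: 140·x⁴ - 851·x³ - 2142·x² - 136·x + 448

(4·x + 7)·(5·x - 2)·(7·x + 4)·(x - 8)

By the rational root theorem, x = 2/5 is a root, so (5·x - 2) divides it; the quotient is 28·x³ - 159·x² - 492·x - 224.
Continuing, x = 8 is a root, so (x - 8) is a factor; dividing leaves 28·x² + 65·x + 28.
The remaining quadratic factors as (7·x + 4)(4·x + 7).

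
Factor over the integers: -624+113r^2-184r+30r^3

By the rational root theorem, r = -4 is a root, so (r+4) divides it; the quotient is 30r^2-7r-156.
The remaining quadratic factors as (5r-12)(6r+13).

(5r-12)(6r+13)(r+4)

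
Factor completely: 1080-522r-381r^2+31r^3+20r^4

(4r+15)(5r-6)(r+3)(r-4)

Testing divisors of the constant over divisors of the leading coefficient, r = 6/5 is a root, so (5r-6) is a factor; dividing leaves 4r^3+11r^2-63r-180.
Then r = -15/4 is a root, so (4r+15) divides it; the quotient is r^2-r-12.
The remaining quadratic factors as (r+3)(r-4).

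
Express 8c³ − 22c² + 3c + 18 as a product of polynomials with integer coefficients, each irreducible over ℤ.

Among the possible rational roots, c = 2 is a root, so (c − 2) divides it; the quotient is 8c² − 6c − 9.
The remaining quadratic factors as (2c − 3)(4c + 3).

(2c − 3)(4c + 3)(c − 2)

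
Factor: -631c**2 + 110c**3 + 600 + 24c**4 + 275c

Trying the rational-root candidates, c = 5/2 is a root, so (2c - 5) divides it; the quotient is 12c**3 + 85c**2 - 103c - 120.
Next, c = 5/3 is a root, so (3c - 5) divides it; the quotient is 4c**2 + 35c + 24.
The remaining quadratic factors as (4c + 3)(c + 8).

(2c - 5)(3c - 5)(4c + 3)(c + 8)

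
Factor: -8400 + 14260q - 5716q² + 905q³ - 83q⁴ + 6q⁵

Testing divisors of the constant over divisors of the leading coefficient, q = 4 is a root, giving the factor (q - 4) and quotient 6q⁴ - 59q³ + 669q² - 3040q + 2100.
Then q = 5 is a root, so (q - 5) divides it; the quotient is 6q³ - 29q² + 524q - 420.
Next, q = 5/6 is a root, so (6q - 5) divides it; the quotient is q² - 4q + 84.
The quadratic q² - 4q + 84 has discriminant -320 < 0 and is irreducible over ℤ.

(6q - 5)(q - 4)(q - 5)(q² - 4q + 84)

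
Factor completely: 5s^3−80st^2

Factor out 5s, leaving s^2−16t^2, which is a difference of two squares.

5s(s+4t)(s−4t)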